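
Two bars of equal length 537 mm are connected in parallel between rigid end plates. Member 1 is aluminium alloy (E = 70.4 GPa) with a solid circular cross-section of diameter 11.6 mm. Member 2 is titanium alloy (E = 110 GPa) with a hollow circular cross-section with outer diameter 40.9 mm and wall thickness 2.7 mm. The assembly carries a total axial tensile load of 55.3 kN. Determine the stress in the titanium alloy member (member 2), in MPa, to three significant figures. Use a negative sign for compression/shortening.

A_1 = 105.7 mm².
A_2 = 324 mm².
Equal strain + equilibrium ⇒ each member carries load in proportion to AE: A₁E₁ = 7440000 N, A₂E₂ = 35640000 N, ΣAE = 43080000 N.
σ₂ = P·E₂/ΣAE = 55300·110000/43080000 = 141.2 MPa.

141 MPa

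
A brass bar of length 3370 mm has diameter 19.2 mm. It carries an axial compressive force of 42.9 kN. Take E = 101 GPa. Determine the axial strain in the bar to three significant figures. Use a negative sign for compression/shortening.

-0.00147

A = 289.5 mm².
σ = N/A = -148.2 MPa; ε = σ/E = -148.2/101000 = -1.467e-03.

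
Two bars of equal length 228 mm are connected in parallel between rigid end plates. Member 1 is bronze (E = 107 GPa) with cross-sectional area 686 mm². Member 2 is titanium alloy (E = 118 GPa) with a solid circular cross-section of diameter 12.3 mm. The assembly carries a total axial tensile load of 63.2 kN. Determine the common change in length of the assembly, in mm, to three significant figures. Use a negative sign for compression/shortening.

0.165 mm

A_2 = 118.8 mm².
Equal strain + equilibrium ⇒ each member carries load in proportion to AE: A₁E₁ = 73400000 N, A₂E₂ = 14020000 N, ΣAE = 87420000 N.
δ = PL/ΣAE = 63200·228/87420000 = 0.1648 mm.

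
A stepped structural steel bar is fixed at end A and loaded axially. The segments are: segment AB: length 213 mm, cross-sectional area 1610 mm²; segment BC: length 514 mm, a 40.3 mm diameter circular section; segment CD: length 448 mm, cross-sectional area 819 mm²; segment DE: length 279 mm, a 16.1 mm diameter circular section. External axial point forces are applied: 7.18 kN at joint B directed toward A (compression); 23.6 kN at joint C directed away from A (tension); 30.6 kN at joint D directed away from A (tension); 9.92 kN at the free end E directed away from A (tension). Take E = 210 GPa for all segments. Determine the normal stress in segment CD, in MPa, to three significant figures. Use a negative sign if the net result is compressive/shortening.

Internal axial forces (sectioning from the free end, tension +): N_DE = 9.92 kN, N_CD = 40.52 kN, N_BC = 64.12 kN, N_AB = 56.94 kN.
σ_CD = N_CD/A_CD = 40520/819 = 49.47 MPa.

49.5 MPa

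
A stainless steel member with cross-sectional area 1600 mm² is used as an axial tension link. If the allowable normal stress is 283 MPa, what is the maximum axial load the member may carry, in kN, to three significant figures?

453 kN

P_max = σ_allow · A = 283 · 1600 = 452800 N = 452.8 kN.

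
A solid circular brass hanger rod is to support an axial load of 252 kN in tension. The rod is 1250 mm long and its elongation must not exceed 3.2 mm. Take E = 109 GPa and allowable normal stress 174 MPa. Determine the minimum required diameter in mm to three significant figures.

42.9 mm

Required area A ≥ P/σ_allow = 252000/174 = 1448 mm².
For a solid circular section, d ≥ √(4A/π) = 42.94 mm.
Elongation limit: A ≥ PL/(Eδ_allow) = 252000·1250/(109000·3.2) = 903.1 mm² ⇒ d ≥ 33.91 mm.
The stress limit governs.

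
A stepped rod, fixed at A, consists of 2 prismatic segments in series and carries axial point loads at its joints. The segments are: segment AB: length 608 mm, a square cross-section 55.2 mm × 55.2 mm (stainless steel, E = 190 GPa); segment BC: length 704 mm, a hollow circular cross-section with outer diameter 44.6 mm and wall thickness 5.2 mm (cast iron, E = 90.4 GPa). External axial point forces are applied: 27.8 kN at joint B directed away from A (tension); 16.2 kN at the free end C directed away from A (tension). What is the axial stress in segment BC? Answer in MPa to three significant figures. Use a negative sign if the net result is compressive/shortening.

25.2 MPa

Internal axial forces (sectioning from the free end, tension +): N_BC = 16.2 kN, N_AB = 44 kN.
A_BC = 643.6 mm².
σ_BC = N_BC/A_BC = 16200/643.6 = 25.17 MPa.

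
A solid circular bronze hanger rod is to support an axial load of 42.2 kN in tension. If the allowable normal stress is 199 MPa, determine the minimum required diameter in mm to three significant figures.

16.4 mm

Required area A ≥ P/σ_allow = 42200/199 = 212.1 mm².
For a solid circular section, d ≥ √(4A/π) = 16.43 mm.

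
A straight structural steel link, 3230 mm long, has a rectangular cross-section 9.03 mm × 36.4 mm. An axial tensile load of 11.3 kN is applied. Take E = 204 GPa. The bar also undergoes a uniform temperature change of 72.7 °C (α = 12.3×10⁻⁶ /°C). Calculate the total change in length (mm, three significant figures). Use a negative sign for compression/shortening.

3.43 mm

A = 328.7 mm².
δ_mech = NL/(AE) = 11300·3230/(328.7·204000) = 0.5443 mm.
δ_thermal = αLΔT = 12.3e-6·3230·72.7 = 2.888 mm.
δ = δ_mech + δ_thermal = 3.433 mm.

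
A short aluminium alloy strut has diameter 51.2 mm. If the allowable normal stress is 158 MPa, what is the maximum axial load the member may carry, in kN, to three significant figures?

A = 2059 mm².
P_max = σ_allow · A = 158 · 2059 = 325300 N = 325.3 kN.

325 kN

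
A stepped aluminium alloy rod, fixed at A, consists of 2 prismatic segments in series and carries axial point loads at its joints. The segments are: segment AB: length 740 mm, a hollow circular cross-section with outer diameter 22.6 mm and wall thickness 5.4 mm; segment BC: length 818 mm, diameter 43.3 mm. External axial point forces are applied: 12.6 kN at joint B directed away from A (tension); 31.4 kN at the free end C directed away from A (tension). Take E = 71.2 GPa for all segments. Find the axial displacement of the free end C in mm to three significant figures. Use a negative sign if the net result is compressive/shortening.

Internal axial forces (sectioning from the free end, tension +): N_BC = 31.4 kN, N_AB = 44 kN.
A_AB = 291.8 mm².
A_BC = 1473 mm².
δ_AB = 44000·740/(291.8·71200) = 1.567 mm
δ_BC = 31400·818/(1473·71200) = 0.245 mm
δ = Σδ_i = 1.812 mm.

1.81 mm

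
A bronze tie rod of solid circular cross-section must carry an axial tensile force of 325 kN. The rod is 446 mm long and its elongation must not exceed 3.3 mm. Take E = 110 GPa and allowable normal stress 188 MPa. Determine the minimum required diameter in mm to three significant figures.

Required area A ≥ P/σ_allow = 325000/188 = 1729 mm².
For a solid circular section, d ≥ √(4A/π) = 46.92 mm.
Elongation limit: A ≥ PL/(Eδ_allow) = 325000·446/(110000·3.3) = 399.3 mm² ⇒ d ≥ 22.55 mm.
The stress limit governs.

46.9 mm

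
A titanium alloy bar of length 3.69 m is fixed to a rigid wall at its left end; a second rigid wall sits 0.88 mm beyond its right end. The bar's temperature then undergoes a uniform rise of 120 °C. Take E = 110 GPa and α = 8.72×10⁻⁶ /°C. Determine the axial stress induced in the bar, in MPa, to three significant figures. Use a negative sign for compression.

Free thermal expansion αLΔT = 8.72e-6 · 3690 · 120 = 3.861 mm.
The walls engage after the gap closes; constrained expansion = 3.861 − 0.88 = 2.981 mm.
The walls impose strain ε = −(2.981)/3690 = -8.0792e-04; σ = Eε = 110000 · -8.0792e-04 = -88.87 MPa.

-88.9 MPa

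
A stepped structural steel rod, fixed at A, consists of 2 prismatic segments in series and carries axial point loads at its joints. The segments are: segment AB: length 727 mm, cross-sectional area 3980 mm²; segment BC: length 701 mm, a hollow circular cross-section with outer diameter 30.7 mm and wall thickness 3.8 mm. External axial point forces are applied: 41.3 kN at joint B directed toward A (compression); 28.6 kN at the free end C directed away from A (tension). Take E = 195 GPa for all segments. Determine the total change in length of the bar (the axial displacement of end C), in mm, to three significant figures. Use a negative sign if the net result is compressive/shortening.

0.308 mm

Internal axial forces (sectioning from the free end, tension +): N_BC = 28.6 kN, N_AB = -12.7 kN.
A_BC = 321.1 mm².
δ_AB = -12700·727/(3980·195000) = -0.0119 mm
δ_BC = 28600·701/(321.1·195000) = 0.3202 mm
δ = Σδ_i = 0.3083 mm.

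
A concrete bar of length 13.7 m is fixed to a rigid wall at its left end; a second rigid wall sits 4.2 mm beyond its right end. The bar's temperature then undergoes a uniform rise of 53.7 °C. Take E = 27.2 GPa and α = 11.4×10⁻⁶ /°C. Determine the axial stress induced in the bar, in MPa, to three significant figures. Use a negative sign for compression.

Free thermal expansion αLΔT = 11.4e-6 · 13700 · 53.7 = 8.387 mm.
The walls engage after the gap closes; constrained expansion = 8.387 − 4.2 = 4.187 mm.
The walls impose strain ε = −(4.187)/13700 = -3.0561e-04; σ = Eε = 27200 · -3.0561e-04 = -8.313 MPa.

-8.31 MPa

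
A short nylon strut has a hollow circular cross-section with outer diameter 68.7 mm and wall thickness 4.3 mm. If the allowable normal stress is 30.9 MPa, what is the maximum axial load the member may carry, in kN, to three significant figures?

A = 870 mm².
P_max = σ_allow · A = 30.9 · 870 = 26880 N = 26.88 kN.

26.9 kN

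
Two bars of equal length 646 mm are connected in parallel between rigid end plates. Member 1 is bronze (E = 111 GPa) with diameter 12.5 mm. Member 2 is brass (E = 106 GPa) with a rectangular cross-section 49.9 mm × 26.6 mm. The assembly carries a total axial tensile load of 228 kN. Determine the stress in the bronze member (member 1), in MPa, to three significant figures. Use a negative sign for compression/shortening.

164 MPa

A_1 = 122.7 mm².
A_2 = 1327 mm².
Equal strain + equilibrium ⇒ each member carries load in proportion to AE: A₁E₁ = 13620000 N, A₂E₂ = 140700000 N, ΣAE = 154300000 N.
σ₁ = P·E₁/ΣAE = 228000·111000/154300000 = 164 MPa.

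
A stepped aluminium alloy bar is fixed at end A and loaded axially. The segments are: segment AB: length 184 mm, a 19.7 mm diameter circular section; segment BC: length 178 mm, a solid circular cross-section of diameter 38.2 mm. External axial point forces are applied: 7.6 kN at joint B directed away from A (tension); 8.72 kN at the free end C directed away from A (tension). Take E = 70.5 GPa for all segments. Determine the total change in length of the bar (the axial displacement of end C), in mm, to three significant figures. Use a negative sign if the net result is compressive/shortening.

0.159 mm

Internal axial forces (sectioning from the free end, tension +): N_BC = 8.72 kN, N_AB = 16.32 kN.
A_AB = 304.8 mm².
A_BC = 1146 mm².
δ_AB = 16320·184/(304.8·70500) = 0.1397 mm
δ_BC = 8720·178/(1146·70500) = 0.01921 mm
δ = Σδ_i = 0.159 mm.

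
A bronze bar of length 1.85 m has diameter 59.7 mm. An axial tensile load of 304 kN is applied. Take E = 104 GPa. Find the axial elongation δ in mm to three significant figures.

1.93 mm

A = 2799 mm².
δ_mech = NL/(AE) = 304000·1850/(2799·104000) = 1.932 mm.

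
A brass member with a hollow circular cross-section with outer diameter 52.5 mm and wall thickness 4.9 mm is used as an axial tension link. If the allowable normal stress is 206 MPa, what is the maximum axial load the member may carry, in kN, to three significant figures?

A = 732.7 mm².
P_max = σ_allow · A = 206 · 732.7 = 150900 N = 150.9 kN.

151 kN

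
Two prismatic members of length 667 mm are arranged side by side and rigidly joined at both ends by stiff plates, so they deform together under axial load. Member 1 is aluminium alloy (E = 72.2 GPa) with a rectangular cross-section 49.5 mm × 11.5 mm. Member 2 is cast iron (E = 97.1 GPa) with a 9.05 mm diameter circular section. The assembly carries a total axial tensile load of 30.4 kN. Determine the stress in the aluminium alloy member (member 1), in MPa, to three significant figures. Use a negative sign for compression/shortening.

46.4 MPa

A_1 = 569.2 mm².
A_2 = 64.33 mm².
Equal strain + equilibrium ⇒ each member carries load in proportion to AE: A₁E₁ = 41100000 N, A₂E₂ = 6246000 N, ΣAE = 47350000 N.
σ₁ = P·E₁/ΣAE = 30400·72200/47350000 = 46.36 MPa.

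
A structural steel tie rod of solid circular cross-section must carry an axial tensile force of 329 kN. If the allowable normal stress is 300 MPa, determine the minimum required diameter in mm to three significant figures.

Required area A ≥ P/σ_allow = 329000/300 = 1097 mm².
For a solid circular section, d ≥ √(4A/π) = 37.37 mm.

37.4 mm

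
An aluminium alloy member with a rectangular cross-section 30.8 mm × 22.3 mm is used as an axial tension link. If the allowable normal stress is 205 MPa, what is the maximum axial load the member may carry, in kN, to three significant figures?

A = 686.8 mm².
P_max = σ_allow · A = 205 · 686.8 = 140800 N = 140.8 kN.

141 kN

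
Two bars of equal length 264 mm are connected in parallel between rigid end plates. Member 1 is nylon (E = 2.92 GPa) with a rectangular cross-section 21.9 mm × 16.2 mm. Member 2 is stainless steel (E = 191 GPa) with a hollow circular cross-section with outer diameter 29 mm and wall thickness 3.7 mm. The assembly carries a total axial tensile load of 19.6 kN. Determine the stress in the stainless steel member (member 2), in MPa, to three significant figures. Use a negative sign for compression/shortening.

A_1 = 354.8 mm².
A_2 = 294.1 mm².
Equal strain + equilibrium ⇒ each member carries load in proportion to AE: A₁E₁ = 1036000 N, A₂E₂ = 56170000 N, ΣAE = 57210000 N.
σ₂ = P·E₂/ΣAE = 19600·191000/57210000 = 65.44 MPa.

65.4 MPa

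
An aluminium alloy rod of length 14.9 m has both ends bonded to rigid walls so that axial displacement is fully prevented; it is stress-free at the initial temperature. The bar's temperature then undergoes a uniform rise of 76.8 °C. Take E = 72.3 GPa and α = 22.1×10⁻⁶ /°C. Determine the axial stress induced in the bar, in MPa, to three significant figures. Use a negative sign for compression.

-123 MPa

Free thermal expansion αLΔT = 22.1e-6 · 14900 · 76.8 = 25.29 mm.
The walls impose strain ε = −(25.29)/14900 = -1.6973e-03; σ = Eε = 72300 · -1.6973e-03 = -122.7 MPa.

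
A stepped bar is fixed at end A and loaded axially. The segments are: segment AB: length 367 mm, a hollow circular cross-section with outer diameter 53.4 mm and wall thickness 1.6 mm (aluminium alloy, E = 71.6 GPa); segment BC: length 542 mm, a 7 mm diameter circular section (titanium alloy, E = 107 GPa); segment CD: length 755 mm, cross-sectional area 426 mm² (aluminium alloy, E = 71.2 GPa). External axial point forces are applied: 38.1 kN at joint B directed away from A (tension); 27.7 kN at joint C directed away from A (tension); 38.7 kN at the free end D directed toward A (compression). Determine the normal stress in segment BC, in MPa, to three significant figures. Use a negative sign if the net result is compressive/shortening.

Internal axial forces (sectioning from the free end, tension +): N_CD = -38.7 kN, N_BC = -11 kN, N_AB = 27.1 kN.
A_BC = 38.48 mm².
σ_BC = N_BC/A_BC = -11000/38.48 = -285.8 MPa.

-286 MPa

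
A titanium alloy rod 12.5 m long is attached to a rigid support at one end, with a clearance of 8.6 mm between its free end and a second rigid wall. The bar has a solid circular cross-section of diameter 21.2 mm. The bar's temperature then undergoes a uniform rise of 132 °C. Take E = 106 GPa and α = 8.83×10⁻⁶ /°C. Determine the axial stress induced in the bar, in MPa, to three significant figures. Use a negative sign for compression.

Free thermal expansion αLΔT = 8.83e-6 · 12500 · 132 = 14.57 mm.
The walls engage after the gap closes; constrained expansion = 14.57 − 8.6 = 5.97 mm.
The walls impose strain ε = −(5.97)/12500 = -4.7756e-04; σ = Eε = 106000 · -4.7756e-04 = -50.62 MPa.

-50.6 MPa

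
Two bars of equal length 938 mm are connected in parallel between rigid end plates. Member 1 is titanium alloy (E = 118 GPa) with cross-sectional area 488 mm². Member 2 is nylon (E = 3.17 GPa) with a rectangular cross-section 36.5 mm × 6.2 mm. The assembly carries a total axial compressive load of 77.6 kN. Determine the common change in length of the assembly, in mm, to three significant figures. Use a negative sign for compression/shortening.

-1.25 mm

A_2 = 226.3 mm².
Equal strain + equilibrium ⇒ each member carries load in proportion to AE: A₁E₁ = 57580000 N, A₂E₂ = 717400 N, ΣAE = 58300000 N.
δ = PL/ΣAE = -77600·938/58300000 = -1.248 mm.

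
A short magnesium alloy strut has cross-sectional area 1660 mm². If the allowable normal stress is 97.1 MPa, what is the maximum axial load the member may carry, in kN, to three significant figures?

P_max = σ_allow · A = 97.1 · 1660 = 161200 N = 161.2 kN.

161 kN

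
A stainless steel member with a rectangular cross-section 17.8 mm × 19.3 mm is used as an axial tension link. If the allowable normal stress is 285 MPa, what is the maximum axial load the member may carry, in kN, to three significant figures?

A = 343.5 mm².
P_max = σ_allow · A = 285 · 343.5 = 97910 N = 97.91 kN.

97.9 kN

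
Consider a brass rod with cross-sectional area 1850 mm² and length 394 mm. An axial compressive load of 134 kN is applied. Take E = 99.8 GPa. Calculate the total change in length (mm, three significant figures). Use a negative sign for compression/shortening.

δ_mech = NL/(AE) = -134000·394/(1850·99800) = -0.286 mm.

-0.286 mm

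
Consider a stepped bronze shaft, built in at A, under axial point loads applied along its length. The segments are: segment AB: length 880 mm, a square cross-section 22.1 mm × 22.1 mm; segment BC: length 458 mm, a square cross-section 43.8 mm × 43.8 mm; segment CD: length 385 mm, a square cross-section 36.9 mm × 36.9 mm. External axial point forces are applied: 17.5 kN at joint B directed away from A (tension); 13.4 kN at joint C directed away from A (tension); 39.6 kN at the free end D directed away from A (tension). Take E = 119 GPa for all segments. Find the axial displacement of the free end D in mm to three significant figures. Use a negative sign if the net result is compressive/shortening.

Internal axial forces (sectioning from the free end, tension +): N_CD = 39.6 kN, N_BC = 53 kN, N_AB = 70.5 kN.
A_AB = 488.4 mm².
A_BC = 1918 mm².
A_CD = 1362 mm².
δ_AB = 70500·880/(488.4·119000) = 1.067 mm
δ_BC = 53000·458/(1918·119000) = 0.1063 mm
δ_CD = 39600·385/(1362·119000) = 0.09409 mm
δ = Σδ_i = 1.268 mm.

1.27 mm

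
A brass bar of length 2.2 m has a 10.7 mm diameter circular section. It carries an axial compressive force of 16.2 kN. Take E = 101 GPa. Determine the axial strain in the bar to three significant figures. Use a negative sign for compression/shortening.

A = 89.92 mm².
σ = N/A = -180.2 MPa; ε = σ/E = -180.2/101000 = -1.784e-03.

-0.00178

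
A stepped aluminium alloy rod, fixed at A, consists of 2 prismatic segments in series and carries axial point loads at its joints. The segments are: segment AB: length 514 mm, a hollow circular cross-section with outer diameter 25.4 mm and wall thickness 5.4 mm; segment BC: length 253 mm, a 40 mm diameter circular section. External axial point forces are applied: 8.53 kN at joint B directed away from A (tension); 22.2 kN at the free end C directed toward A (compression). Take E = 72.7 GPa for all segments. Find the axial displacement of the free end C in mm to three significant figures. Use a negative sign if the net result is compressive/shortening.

-0.346 mm

Internal axial forces (sectioning from the free end, tension +): N_BC = -22.2 kN, N_AB = -13.67 kN.
A_AB = 339.3 mm².
A_BC = 1257 mm².
δ_AB = -13670·514/(339.3·72700) = -0.2849 mm
δ_BC = -22200·253/(1257·72700) = -0.06148 mm
δ = Σδ_i = -0.3463 mm.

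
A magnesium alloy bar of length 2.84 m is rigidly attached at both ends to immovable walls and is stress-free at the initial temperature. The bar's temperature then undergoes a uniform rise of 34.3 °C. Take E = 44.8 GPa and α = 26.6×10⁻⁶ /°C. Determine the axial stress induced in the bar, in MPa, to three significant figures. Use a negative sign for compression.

Free thermal expansion αLΔT = 26.6e-6 · 2840 · 34.3 = 2.591 mm.
The walls impose strain ε = −(2.591)/2840 = -9.1238e-04; σ = Eε = 44800 · -9.1238e-04 = -40.87 MPa.

-40.9 MPa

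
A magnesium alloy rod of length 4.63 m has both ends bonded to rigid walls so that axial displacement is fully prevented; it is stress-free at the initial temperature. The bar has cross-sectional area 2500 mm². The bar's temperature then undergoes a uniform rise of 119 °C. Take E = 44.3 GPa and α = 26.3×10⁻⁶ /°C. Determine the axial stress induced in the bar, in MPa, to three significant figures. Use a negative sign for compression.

Free thermal expansion αLΔT = 26.3e-6 · 4630 · 119 = 14.49 mm.
The walls impose strain ε = −(14.49)/4630 = -3.1297e-03; σ = Eε = 44300 · -3.1297e-03 = -138.6 MPa.

-139 MPa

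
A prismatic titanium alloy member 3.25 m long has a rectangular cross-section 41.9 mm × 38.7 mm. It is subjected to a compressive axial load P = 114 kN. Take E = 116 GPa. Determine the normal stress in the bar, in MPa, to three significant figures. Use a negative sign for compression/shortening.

A = 1622 mm².
σ = N/A = -114000/1622 = -70.3 MPa.

-70.3 MPa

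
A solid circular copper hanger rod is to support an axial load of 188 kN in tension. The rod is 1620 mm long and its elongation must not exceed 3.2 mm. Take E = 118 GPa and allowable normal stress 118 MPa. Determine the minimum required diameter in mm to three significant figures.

45.0 mm

Required area A ≥ P/σ_allow = 188000/118 = 1593 mm².
For a solid circular section, d ≥ √(4A/π) = 45.04 mm.
Elongation limit: A ≥ PL/(Eδ_allow) = 188000·1620/(118000·3.2) = 806.6 mm² ⇒ d ≥ 32.05 mm.
The stress limit governs.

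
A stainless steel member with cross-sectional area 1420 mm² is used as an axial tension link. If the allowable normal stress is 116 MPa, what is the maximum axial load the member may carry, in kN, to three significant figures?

165 kN

P_max = σ_allow · A = 116 · 1420 = 164700 N = 164.7 kN.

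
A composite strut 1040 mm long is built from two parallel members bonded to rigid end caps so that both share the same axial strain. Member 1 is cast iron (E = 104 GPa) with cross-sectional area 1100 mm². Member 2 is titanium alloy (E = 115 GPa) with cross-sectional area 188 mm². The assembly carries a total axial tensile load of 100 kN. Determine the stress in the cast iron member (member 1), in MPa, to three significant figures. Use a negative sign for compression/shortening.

76.5 MPa

Equal strain + equilibrium ⇒ each member carries load in proportion to AE: A₁E₁ = 114400000 N, A₂E₂ = 21620000 N, ΣAE = 136000000 N.
σ₁ = P·E₁/ΣAE = 100000·104000/136000000 = 76.46 MPa.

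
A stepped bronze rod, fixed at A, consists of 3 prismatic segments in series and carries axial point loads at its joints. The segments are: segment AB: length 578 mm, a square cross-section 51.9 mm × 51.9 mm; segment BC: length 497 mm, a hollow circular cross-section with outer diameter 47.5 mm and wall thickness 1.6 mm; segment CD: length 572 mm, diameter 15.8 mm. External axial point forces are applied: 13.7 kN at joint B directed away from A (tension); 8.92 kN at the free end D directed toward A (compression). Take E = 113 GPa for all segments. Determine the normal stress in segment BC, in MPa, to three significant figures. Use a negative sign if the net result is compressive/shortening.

Internal axial forces (sectioning from the free end, tension +): N_CD = -8.92 kN, N_BC = -8.92 kN, N_AB = 4.78 kN.
A_BC = 230.7 mm².
σ_BC = N_BC/A_BC = -8920/230.7 = -38.66 MPa.

-38.7 MPa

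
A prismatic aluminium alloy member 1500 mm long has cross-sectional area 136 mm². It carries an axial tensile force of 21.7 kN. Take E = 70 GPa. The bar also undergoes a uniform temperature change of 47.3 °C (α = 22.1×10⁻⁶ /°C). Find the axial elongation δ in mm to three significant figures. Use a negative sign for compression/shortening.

4.99 mm

δ_mech = NL/(AE) = 21700·1500/(136·70000) = 3.419 mm.
δ_thermal = αLΔT = 22.1e-6·1500·47.3 = 1.568 mm.
δ = δ_mech + δ_thermal = 4.987 mm.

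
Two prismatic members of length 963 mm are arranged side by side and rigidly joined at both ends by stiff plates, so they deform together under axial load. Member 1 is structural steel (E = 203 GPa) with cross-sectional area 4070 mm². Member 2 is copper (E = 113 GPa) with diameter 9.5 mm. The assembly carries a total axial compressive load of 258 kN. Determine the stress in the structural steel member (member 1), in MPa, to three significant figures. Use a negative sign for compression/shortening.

A_2 = 70.88 mm².
Equal strain + equilibrium ⇒ each member carries load in proportion to AE: A₁E₁ = 826200000 N, A₂E₂ = 8010000 N, ΣAE = 834200000 N.
σ₁ = P·E₁/ΣAE = -258000·203000/834200000 = -62.78 MPa.

-62.8 MPa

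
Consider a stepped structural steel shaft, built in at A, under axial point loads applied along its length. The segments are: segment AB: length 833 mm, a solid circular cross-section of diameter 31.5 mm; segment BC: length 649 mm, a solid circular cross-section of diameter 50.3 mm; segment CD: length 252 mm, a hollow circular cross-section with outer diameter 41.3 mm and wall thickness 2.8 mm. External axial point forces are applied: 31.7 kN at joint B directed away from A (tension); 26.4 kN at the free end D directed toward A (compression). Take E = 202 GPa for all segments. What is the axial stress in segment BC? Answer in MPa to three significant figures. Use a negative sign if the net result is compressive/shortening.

Internal axial forces (sectioning from the free end, tension +): N_CD = -26.4 kN, N_BC = -26.4 kN, N_AB = 5.3 kN.
A_BC = 1987 mm².
σ_BC = N_BC/A_BC = -26400/1987 = -13.29 MPa.

-13.3 MPa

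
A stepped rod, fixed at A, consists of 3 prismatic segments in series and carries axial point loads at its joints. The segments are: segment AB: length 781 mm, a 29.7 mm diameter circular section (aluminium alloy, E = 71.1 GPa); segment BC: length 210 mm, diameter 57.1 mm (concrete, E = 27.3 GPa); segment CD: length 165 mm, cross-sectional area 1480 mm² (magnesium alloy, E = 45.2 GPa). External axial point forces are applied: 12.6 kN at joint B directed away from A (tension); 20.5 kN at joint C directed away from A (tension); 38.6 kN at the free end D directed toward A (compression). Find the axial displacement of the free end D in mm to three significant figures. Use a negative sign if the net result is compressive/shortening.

Internal axial forces (sectioning from the free end, tension +): N_CD = -38.6 kN, N_BC = -18.1 kN, N_AB = -5.5 kN.
A_AB = 692.8 mm².
A_BC = 2561 mm².
δ_AB = -5500·781/(692.8·71100) = -0.0872 mm
δ_BC = -18100·210/(2561·27300) = -0.05437 mm
δ_CD = -38600·165/(1480·45200) = -0.09521 mm
δ = Σδ_i = -0.2368 mm.

-0.237 mm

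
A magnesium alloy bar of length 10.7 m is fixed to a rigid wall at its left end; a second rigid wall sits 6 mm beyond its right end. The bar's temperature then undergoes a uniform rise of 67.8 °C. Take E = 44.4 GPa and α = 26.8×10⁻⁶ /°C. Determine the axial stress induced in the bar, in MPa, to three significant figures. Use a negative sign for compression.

-55.8 MPa

Free thermal expansion αLΔT = 26.8e-6 · 10700 · 67.8 = 19.44 mm.
The walls engage after the gap closes; constrained expansion = 19.44 − 6 = 13.44 mm.
The walls impose strain ε = −(13.44)/10700 = -1.2563e-03; σ = Eε = 44400 · -1.2563e-03 = -55.78 MPa.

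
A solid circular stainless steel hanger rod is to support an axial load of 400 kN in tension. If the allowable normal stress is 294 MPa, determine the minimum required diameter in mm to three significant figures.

Required area A ≥ P/σ_allow = 400000/294 = 1361 mm².
For a solid circular section, d ≥ √(4A/π) = 41.62 mm.

41.6 mm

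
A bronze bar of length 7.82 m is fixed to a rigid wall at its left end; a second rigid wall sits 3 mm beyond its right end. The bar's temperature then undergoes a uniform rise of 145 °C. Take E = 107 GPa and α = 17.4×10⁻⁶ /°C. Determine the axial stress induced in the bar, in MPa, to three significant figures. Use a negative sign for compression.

-229 MPa

Free thermal expansion αLΔT = 17.4e-6 · 7820 · 145 = 19.73 mm.
The walls engage after the gap closes; constrained expansion = 19.73 − 3 = 16.73 mm.
The walls impose strain ε = −(16.73)/7820 = -2.1394e-03; σ = Eε = 107000 · -2.1394e-03 = -228.9 MPa.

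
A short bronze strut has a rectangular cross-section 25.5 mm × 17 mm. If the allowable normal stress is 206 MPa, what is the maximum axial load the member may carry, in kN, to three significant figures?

89.3 kN

A = 433.5 mm².
P_max = σ_allow · A = 206 · 433.5 = 89300 N = 89.3 kN.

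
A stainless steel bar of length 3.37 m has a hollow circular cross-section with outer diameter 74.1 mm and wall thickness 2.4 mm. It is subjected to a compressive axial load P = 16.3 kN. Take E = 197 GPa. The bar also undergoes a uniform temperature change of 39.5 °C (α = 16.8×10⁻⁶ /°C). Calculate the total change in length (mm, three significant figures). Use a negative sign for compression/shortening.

1.72 mm

A = 540.6 mm².
δ_mech = NL/(AE) = -16300·3370/(540.6·197000) = -0.5158 mm.
δ_thermal = αLΔT = 16.8e-6·3370·39.5 = 2.236 mm.
δ = δ_mech + δ_thermal = 1.721 mm.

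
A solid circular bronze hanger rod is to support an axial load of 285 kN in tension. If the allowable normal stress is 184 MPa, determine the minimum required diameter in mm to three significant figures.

Required area A ≥ P/σ_allow = 285000/184 = 1549 mm².
For a solid circular section, d ≥ √(4A/π) = 44.41 mm.

44.4 mm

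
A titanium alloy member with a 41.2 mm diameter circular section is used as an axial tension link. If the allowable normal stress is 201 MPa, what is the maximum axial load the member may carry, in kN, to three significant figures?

268 kN

A = 1333 mm².
P_max = σ_allow · A = 201 · 1333 = 268000 N = 268 kN.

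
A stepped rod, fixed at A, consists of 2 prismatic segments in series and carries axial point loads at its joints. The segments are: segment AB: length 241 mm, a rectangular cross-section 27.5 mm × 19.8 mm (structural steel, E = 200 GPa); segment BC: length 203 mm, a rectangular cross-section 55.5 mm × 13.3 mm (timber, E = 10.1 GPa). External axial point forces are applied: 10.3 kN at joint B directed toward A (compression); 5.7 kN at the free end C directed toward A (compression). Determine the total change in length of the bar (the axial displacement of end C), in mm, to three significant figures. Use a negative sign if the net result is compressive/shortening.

Internal axial forces (sectioning from the free end, tension +): N_BC = -5.7 kN, N_AB = -16 kN.
A_AB = 544.5 mm².
A_BC = 738.2 mm².
δ_AB = -16000·241/(544.5·200000) = -0.03541 mm
δ_BC = -5700·203/(738.2·10100) = -0.1552 mm
δ = Σδ_i = -0.1906 mm.

-0.191 mm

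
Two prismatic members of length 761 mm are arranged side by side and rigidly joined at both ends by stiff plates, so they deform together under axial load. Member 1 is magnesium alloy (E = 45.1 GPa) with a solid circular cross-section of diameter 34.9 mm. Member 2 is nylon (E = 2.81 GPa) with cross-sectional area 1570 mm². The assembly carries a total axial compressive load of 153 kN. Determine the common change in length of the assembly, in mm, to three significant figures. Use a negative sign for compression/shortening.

A_1 = 956.6 mm².
Equal strain + equilibrium ⇒ each member carries load in proportion to AE: A₁E₁ = 43140000 N, A₂E₂ = 4412000 N, ΣAE = 47560000 N.
δ = PL/ΣAE = -153000·761/47560000 = -2.448 mm.

-2.45 mm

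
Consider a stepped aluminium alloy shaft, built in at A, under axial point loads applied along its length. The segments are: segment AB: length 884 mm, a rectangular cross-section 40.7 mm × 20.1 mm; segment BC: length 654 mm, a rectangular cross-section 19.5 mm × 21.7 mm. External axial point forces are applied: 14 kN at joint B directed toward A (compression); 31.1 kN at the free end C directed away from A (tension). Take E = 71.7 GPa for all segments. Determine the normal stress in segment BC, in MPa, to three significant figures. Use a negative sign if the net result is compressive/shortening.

73.5 MPa

Internal axial forces (sectioning from the free end, tension +): N_BC = 31.1 kN, N_AB = 17.1 kN.
A_BC = 423.1 mm².
σ_BC = N_BC/A_BC = 31100/423.1 = 73.5 MPa.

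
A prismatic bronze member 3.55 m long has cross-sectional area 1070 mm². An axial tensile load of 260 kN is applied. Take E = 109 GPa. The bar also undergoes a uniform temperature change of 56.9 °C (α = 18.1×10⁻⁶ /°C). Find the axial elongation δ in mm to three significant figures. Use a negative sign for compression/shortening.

11.6 mm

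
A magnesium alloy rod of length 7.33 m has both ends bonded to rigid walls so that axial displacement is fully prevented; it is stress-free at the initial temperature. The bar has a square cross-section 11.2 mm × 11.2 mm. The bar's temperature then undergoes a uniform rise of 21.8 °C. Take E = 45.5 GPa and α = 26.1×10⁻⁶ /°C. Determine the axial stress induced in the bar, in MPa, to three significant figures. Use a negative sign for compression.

-25.9 MPa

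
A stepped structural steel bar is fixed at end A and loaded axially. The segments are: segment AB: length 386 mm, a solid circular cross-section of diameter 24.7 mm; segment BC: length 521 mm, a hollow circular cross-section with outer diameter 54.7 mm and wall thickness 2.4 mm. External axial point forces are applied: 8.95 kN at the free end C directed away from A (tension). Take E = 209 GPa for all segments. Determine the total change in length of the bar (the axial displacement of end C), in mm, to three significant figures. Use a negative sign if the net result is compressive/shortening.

0.0911 mm

Internal axial forces (sectioning from the free end, tension +): N_BC = 8.95 kN, N_AB = 8.95 kN.
A_AB = 479.2 mm².
A_BC = 394.3 mm².
δ_AB = 8950·386/(479.2·209000) = 0.0345 mm
δ_BC = 8950·521/(394.3·209000) = 0.05658 mm
δ = Σδ_i = 0.09108 mm.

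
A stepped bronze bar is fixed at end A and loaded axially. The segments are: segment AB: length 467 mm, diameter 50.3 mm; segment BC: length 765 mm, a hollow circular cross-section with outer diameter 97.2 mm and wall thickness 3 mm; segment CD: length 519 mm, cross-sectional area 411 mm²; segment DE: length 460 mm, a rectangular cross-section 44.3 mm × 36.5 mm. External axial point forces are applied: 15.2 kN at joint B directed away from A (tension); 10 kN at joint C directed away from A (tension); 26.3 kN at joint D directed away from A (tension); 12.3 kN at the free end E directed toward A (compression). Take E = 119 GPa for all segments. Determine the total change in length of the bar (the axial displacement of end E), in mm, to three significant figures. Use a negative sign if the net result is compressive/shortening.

Internal axial forces (sectioning from the free end, tension +): N_DE = -12.3 kN, N_CD = 14 kN, N_BC = 24 kN, N_AB = 39.2 kN.
A_AB = 1987 mm².
A_BC = 887.8 mm².
A_DE = 1617 mm².
δ_AB = 39200·467/(1987·119000) = 0.07742 mm
δ_BC = 24000·765/(887.8·119000) = 0.1738 mm
δ_CD = 14000·519/(411·119000) = 0.1486 mm
δ_DE = -12300·460/(1617·119000) = -0.0294 mm
δ = Σδ_i = 0.3704 mm.

0.370 mm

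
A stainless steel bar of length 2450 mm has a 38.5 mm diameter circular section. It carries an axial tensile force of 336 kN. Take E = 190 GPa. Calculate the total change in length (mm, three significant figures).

A = 1164 mm².
δ_mech = NL/(AE) = 336000·2450/(1164·190000) = 3.722 mm.

3.72 mm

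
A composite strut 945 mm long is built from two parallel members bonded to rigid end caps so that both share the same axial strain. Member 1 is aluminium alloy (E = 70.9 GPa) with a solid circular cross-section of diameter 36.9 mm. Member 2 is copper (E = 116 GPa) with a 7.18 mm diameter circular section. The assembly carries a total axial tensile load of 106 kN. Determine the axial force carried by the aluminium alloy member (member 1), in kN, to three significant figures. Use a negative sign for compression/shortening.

99.8 kN

A_1 = 1069 mm².
A_2 = 40.49 mm².
Equal strain + equilibrium ⇒ each member carries load in proportion to AE: A₁E₁ = 75820000 N, A₂E₂ = 4697000 N, ΣAE = 80520000 N.
F₁ = P·A₁E₁/ΣAE = 106000·75820000/80520000 = 99820 N.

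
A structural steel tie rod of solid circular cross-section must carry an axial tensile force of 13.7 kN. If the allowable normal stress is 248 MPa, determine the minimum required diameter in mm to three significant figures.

Required area A ≥ P/σ_allow = 13700/248 = 55.24 mm².
For a solid circular section, d ≥ √(4A/π) = 8.387 mm.

8.39 mm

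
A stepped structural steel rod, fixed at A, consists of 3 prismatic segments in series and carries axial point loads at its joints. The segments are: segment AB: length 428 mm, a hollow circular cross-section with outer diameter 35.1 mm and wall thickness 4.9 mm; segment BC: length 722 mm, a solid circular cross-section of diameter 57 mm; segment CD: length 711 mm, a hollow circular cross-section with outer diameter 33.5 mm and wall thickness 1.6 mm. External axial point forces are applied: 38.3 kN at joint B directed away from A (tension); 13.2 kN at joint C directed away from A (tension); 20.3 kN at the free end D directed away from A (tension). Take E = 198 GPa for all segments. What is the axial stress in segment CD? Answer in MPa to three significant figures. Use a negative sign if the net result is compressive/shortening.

127 MPa

Internal axial forces (sectioning from the free end, tension +): N_CD = 20.3 kN, N_BC = 33.5 kN, N_AB = 71.8 kN.
A_CD = 160.3 mm².
σ_CD = N_CD/A_CD = 20300/160.3 = 126.6 MPa.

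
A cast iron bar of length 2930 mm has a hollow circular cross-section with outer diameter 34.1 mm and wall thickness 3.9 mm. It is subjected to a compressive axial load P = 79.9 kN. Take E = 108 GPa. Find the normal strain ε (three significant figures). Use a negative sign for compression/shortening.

A = 370 mm².
σ = N/A = -215.9 MPa; ε = σ/E = -215.9/108000 = -1.999e-03.

-0.00200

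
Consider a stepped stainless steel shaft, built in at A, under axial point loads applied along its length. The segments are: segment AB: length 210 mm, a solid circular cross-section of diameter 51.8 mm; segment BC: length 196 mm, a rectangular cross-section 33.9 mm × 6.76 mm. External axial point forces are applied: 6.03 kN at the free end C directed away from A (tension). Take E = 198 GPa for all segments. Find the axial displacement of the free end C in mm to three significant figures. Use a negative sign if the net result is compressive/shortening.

Internal axial forces (sectioning from the free end, tension +): N_BC = 6.03 kN, N_AB = 6.03 kN.
A_AB = 2107 mm².
A_BC = 229.2 mm².
δ_AB = 6030·210/(2107·198000) = 0.003035 mm
δ_BC = 6030·196/(229.2·198000) = 0.02605 mm
δ = Σδ_i = 0.02908 mm.

0.0291 mm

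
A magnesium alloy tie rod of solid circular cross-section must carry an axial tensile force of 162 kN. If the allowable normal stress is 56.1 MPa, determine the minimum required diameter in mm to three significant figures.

60.6 mm

Required area A ≥ P/σ_allow = 162000/56.1 = 2888 mm².
For a solid circular section, d ≥ √(4A/π) = 60.64 mm.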